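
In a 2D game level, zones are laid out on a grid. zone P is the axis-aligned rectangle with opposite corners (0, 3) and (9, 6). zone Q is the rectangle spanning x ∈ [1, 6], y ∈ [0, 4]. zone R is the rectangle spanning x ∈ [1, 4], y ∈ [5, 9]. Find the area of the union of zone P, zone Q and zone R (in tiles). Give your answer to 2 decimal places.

By inclusion–exclusion:
Individual areas: |zone P| = 27, |zone Q| = 20, |zone R| = 12.
|zone P∩zone Q|: x∈[1,6], y∈[3,4] → 5·1 = 5.
|zone P∩zone R|: x∈[1,4], y∈[5,6] → 3·1 = 3.
|zone Q∩zone R| = 0 (no overlap).
|zone P∩zone Q∩zone R| = 0.
|zone P ∪ zone Q ∪ zone R| = 59 − 8 + 0 = 51.00.

51.00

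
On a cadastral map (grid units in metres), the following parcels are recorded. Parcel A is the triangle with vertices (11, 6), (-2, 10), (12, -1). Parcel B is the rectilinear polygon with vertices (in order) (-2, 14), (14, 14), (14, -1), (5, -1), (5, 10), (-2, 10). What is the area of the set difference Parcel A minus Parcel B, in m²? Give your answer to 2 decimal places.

|Parcel A| = 43.5, |Parcel A∩Parcel B| = 31.7885.
|Parcel A ∖ Parcel B| = |Parcel A| − |Parcel A∩Parcel B| = 43.5 − 31.7885 = 11.71.

11.71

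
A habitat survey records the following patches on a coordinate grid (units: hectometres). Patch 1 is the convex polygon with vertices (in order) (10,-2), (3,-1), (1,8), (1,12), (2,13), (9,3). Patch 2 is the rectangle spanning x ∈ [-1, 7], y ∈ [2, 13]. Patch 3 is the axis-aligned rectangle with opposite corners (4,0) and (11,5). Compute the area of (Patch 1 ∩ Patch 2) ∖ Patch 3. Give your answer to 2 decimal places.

|Patch 1 ∩ Patch 2| = 43.6429.
|(Patch 1 ∩ Patch 2) ∩ Patch 3| = 9.
|(Patch 1 ∩ Patch 2) ∖ Patch 3| = 43.6429 − 9 = 34.64.

34.64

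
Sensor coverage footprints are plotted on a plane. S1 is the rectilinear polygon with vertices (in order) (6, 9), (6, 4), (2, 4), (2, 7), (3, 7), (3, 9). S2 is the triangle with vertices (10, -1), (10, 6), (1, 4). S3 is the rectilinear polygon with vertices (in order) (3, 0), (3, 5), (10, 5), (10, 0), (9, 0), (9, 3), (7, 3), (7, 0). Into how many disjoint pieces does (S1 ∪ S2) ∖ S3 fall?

2

(S1 ∪ S2) ∖ S3 splits into 2 disjoint pieces (area 18.4444, area 6.5).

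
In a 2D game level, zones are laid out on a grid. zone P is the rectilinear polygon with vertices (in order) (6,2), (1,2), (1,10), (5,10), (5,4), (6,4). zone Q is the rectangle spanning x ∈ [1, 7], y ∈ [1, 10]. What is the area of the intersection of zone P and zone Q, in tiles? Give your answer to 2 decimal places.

34.00

The intersection is the polygon with vertices (1,2), (1,10), (5,10), (5,4), (6,4), (6,2).
By the shoelace formula its area is 34.00.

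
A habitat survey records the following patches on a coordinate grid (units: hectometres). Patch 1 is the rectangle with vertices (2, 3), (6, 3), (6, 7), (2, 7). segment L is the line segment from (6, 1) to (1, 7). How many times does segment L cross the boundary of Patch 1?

2

The segment meets the boundary at (2,5.8), (4.333,3).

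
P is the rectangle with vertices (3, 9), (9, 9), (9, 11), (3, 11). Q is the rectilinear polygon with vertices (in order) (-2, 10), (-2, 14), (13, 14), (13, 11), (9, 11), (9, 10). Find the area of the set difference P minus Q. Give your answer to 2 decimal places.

6.00

|P| = 12, |P∩Q| = 6.
|P ∖ Q| = |P| − |P∩Q| = 12 − 6 = 6.00.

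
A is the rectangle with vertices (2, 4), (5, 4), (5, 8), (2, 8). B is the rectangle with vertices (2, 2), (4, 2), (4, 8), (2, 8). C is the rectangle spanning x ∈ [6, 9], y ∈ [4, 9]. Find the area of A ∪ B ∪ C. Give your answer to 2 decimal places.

31.00

By inclusion–exclusion:
Individual areas: |A| = 12, |B| = 12, |C| = 15.
|A∩B|: x∈[2,4], y∈[4,8] → 2·4 = 8.
|A∩C| = 0 (no overlap).
|B∩C| = 0 (no overlap).
|A∩B∩C| = 0.
|A ∪ B ∪ C| = 39 − 8 + 0 = 31.00.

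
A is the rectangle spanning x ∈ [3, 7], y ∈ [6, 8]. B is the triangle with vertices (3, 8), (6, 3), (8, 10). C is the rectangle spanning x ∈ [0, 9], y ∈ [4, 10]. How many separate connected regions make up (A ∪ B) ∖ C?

1

(A ∪ B) ∖ C is a single connected region.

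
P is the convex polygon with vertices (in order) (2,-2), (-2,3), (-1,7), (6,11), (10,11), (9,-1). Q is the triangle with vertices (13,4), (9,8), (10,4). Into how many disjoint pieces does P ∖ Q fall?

P ∖ Q is a single connected region.

1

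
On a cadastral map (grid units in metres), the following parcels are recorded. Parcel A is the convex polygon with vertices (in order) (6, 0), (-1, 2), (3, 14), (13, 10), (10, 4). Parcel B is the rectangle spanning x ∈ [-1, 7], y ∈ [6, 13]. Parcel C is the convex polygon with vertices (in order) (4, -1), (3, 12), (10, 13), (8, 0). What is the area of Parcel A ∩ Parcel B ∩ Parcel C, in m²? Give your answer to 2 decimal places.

23.73

The intersection is the polygon with vertices (7,12.4), (7,6), (3.462,6), (3,12), (6.684,12.526).
By the shoelace formula its area is 23.73.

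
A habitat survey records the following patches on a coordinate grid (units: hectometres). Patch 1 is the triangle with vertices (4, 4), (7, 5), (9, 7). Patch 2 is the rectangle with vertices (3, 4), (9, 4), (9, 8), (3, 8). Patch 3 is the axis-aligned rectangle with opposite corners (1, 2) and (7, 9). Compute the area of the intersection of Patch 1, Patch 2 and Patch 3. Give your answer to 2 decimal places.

The intersection is the polygon with vertices (4,4), (7,5.8), (7,5).
By the shoelace formula its area is 1.20.

1.20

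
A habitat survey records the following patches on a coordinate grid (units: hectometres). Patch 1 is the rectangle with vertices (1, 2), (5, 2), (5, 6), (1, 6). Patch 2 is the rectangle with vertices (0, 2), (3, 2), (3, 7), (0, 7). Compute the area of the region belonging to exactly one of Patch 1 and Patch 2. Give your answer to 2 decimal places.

15.00

|Patch 1∩Patch 2|: x∈[1,3], y∈[2,6] → 2·4 = 8.
|Patch 1 △ Patch 2| = |Patch 1| + |Patch 2| − 2·|Patch 1∩Patch 2| = 16 + 15 − 16 = 15.00.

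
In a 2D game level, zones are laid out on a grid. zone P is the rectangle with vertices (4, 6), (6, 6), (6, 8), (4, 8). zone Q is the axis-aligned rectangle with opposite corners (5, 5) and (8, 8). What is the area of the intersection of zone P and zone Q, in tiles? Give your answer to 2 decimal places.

2.00

|zone P∩zone Q|: x∈[5,6], y∈[6,8] → 1·2 = 2.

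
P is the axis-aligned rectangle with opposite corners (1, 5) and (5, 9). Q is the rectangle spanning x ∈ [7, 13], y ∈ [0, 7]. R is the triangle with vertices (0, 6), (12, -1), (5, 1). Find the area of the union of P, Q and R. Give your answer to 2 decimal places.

By inclusion–exclusion:
Individual areas: |P| = 16, |Q| = 42, |R| = 12.5.
|P∩Q| = 0 (no overlap).
|P∩R| = 0.1488.
|Q∩R| = 2.8274.
|P∩Q∩R| = 0.
|P ∪ Q ∪ R| = 70.5 − 2.9762 + 0 = 67.52.

67.52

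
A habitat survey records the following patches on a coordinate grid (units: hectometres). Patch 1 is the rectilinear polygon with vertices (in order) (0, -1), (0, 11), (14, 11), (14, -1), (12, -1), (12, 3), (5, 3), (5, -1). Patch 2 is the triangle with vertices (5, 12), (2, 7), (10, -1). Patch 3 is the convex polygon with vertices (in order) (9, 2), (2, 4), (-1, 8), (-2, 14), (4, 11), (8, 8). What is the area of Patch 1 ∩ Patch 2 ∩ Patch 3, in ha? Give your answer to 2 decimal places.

25.62

The intersection is the polygon with vertices (8.461,3), (6,3), (2,7), (4.276,10.793), (5.946,9.54).
By the shoelace formula its area is 25.62.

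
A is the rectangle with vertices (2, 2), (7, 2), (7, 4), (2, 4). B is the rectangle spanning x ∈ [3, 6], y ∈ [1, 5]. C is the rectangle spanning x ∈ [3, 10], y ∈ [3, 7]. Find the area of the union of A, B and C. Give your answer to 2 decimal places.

By inclusion–exclusion:
Individual areas: |A| = 10, |B| = 12, |C| = 28.
|A∩B|: x∈[3,6], y∈[2,4] → 3·2 = 6.
|A∩C|: x∈[3,7], y∈[3,4] → 4·1 = 4.
|B∩C|: x∈[3,6], y∈[3,5] → 3·2 = 6.
|A∩B∩C| = 3.
|A ∪ B ∪ C| = 50 − 16 + 3 = 37.00.

37.00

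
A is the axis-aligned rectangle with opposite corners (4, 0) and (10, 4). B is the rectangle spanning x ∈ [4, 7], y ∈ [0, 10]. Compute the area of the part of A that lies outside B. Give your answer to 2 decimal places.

|A∩B|: x∈[4,7], y∈[0,4] → 3·4 = 12.
|A| = 24.
|A ∖ B| = |A| − |A∩B| = 24 − 12 = 12.00.

12.00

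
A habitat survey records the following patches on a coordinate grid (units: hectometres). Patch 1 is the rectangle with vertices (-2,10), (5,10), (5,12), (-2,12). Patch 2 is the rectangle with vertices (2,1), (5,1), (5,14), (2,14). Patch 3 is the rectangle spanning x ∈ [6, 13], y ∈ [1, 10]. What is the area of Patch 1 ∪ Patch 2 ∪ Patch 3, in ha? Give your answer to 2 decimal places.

110.00

By inclusion–exclusion:
Individual areas: |Patch 1| = 14, |Patch 2| = 39, |Patch 3| = 63.
|Patch 1∩Patch 2|: x∈[2,5], y∈[10,12] → 3·2 = 6.
|Patch 1∩Patch 3| = 0 (no overlap).
|Patch 2∩Patch 3| = 0 (no overlap).
|Patch 1∩Patch 2∩Patch 3| = 0.
|Patch 1 ∪ Patch 2 ∪ Patch 3| = 116 − 6 + 0 = 110.00.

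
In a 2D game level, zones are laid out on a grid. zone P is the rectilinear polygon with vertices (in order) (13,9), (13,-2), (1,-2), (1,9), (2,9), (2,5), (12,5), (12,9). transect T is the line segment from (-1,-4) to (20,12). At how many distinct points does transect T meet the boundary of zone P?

The segment meets the boundary at (13,6.667), (12,5.905), (10.812,5), (1.625,-2).

4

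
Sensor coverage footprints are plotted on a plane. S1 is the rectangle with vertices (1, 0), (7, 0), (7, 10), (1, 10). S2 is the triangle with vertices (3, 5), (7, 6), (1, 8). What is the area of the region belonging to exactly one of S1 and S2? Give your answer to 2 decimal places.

53.00

|S1| = 60, |S2| = 7, |S1∩S2| = 7.
|S1 △ S2| = |S1| + |S2| − 2·|S1∩S2| = 60 + 7 − 14 = 53.00.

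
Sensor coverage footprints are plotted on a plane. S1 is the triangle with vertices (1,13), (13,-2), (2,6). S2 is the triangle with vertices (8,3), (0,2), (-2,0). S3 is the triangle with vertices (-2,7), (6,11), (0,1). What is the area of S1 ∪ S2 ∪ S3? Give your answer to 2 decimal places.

61.58

By inclusion–exclusion:
Individual areas: |S1| = 34.5, |S2| = 7, |S3| = 28.
|S1∩S2| = 0.1858.
|S1∩S3| = 7.2889.
|S2∩S3| = 0.4493.
|S1∩S2∩S3| = 0.
|S1 ∪ S2 ∪ S3| = 69.5 − 7.924 + 0 = 61.58.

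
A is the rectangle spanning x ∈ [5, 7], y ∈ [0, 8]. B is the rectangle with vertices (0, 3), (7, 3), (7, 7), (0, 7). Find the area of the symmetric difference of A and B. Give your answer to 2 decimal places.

|A∩B|: x∈[5,7], y∈[3,7] → 2·4 = 8.
|A △ B| = |A| + |B| − 2·|A∩B| = 16 + 28 − 16 = 28.00.

28.00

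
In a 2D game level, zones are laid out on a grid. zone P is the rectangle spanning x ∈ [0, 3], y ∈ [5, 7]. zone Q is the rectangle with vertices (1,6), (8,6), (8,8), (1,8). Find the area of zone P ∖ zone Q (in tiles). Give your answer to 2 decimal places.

4.00

|zone P∩zone Q|: x∈[1,3], y∈[6,7] → 2·1 = 2.
|zone P| = 6.
|zone P ∖ zone Q| = |zone P| − |zone P∩zone Q| = 6 − 2 = 4.00.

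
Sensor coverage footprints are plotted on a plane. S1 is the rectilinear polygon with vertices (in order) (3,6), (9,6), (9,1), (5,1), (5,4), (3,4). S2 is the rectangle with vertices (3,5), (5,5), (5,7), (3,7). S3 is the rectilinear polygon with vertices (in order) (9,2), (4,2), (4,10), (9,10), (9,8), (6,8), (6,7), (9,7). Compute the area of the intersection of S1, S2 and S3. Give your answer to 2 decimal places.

1.00

The intersection is the polygon with vertices (5,5), (4,5), (4,6), (5,6).
By the shoelace formula its area is 1.00.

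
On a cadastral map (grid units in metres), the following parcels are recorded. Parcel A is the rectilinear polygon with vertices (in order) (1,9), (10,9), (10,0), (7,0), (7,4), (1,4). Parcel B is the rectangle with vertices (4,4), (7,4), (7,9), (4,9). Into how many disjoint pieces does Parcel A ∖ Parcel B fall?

2

Parcel A ∖ Parcel B splits into 2 disjoint pieces (area 15, area 27).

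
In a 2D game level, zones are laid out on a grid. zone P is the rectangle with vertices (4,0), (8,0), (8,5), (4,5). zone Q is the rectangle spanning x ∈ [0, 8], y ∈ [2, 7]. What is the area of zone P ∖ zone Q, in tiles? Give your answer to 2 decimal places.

8.00

|zone P∩zone Q|: x∈[4,8], y∈[2,5] → 4·3 = 12.
|zone P| = 20.
|zone P ∖ zone Q| = |zone P| − |zone P∩zone Q| = 20 − 12 = 8.00.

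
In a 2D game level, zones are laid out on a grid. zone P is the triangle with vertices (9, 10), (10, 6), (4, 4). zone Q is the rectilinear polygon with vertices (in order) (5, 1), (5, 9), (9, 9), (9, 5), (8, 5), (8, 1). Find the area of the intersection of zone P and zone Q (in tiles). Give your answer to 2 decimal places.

The intersection is the polygon with vertices (5,4.333), (5,5.2), (8.167,9), (9,9), (9,5.667).
By the shoelace formula its area is 9.98.

9.98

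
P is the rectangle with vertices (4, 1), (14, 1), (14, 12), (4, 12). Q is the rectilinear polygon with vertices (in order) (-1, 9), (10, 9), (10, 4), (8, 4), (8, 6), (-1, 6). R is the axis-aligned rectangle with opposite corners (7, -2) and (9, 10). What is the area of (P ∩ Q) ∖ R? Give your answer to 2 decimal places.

14.00

|P ∩ Q| = 22.
|(P ∩ Q) ∩ R| = 8.
|(P ∩ Q) ∖ R| = 22 − 8 = 14.00.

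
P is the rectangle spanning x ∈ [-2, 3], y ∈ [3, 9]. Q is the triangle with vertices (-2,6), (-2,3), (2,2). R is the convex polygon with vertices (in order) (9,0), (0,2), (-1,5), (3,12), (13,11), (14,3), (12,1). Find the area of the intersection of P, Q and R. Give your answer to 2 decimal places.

1.33

The intersection is the polygon with vertices (1,3), (-0.333,3), (-1,5).
By the shoelace formula its area is 1.33.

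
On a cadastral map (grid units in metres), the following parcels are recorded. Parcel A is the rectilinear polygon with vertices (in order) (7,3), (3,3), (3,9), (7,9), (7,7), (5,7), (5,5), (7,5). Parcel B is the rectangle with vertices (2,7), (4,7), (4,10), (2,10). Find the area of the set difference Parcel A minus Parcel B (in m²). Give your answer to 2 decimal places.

18.00

|Parcel A| = 20, |Parcel A∩Parcel B| = 2.
|Parcel A ∖ Parcel B| = |Parcel A| − |Parcel A∩Parcel B| = 20 − 2 = 18.00.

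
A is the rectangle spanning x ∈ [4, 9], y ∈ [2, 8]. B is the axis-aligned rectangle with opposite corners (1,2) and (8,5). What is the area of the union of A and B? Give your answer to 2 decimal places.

By inclusion–exclusion:
Individual areas: |A| = 30, |B| = 21.
|A∩B|: x∈[4,8], y∈[2,5] → 4·3 = 12.
|A ∪ B| = 51 − 12 = 39.00.

39.00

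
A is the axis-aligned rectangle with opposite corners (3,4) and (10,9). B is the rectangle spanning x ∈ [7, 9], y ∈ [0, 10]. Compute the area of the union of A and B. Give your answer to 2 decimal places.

45.00

By inclusion–exclusion:
Individual areas: |A| = 35, |B| = 20.
|A∩B|: x∈[7,9], y∈[4,9] → 2·5 = 10.
|A ∪ B| = 55 − 10 = 45.00.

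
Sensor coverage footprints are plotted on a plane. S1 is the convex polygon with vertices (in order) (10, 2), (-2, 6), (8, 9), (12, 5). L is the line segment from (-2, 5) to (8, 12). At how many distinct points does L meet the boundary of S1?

2

The segment meets the boundary at (0.5,6.75), (-1.032,5.677).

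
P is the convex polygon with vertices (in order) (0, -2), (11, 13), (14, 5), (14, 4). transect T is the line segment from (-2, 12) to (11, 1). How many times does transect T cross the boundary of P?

The segment meets the boundary at (9.655,2.138), (5.57,5.595).

2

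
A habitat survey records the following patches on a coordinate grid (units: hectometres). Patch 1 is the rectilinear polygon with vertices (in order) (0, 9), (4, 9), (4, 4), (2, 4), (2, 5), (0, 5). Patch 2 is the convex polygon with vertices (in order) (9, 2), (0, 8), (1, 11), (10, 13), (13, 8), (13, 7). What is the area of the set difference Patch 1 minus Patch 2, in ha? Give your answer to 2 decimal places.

8.83

|Patch 1| = 18, |Patch 1∩Patch 2| = 9.1667.
|Patch 1 ∖ Patch 2| = |Patch 1| − |Patch 1∩Patch 2| = 18 − 9.1667 = 8.83.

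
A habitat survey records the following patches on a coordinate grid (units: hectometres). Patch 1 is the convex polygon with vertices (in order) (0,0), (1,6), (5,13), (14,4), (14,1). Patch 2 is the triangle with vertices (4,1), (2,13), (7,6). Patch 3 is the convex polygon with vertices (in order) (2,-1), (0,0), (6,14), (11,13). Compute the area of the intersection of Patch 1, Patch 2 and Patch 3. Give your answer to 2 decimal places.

15.05

The intersection is the polygon with vertices (6.737,6.368), (3.853,1.882), (3,7), (4.232,9.875).
By the shoelace formula its area is 15.05.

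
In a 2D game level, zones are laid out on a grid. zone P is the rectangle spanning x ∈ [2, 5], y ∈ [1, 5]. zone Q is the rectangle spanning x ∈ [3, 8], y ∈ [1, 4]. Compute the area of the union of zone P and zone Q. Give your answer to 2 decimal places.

By inclusion–exclusion:
Individual areas: |zone P| = 12, |zone Q| = 15.
|zone P∩zone Q|: x∈[3,5], y∈[1,4] → 2·3 = 6.
|zone P ∪ zone Q| = 27 − 6 = 21.00.

21.00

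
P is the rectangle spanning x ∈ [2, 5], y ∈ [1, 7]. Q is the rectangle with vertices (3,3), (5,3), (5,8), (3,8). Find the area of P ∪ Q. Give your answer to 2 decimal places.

By inclusion–exclusion:
Individual areas: |P| = 18, |Q| = 10.
|P∩Q|: x∈[3,5], y∈[3,7] → 2·4 = 8.
|P ∪ Q| = 28 − 8 = 20.00.

20.00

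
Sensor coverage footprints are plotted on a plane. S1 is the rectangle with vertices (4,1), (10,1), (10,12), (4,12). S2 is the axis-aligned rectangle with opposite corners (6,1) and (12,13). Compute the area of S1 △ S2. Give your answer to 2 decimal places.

|S1∩S2|: x∈[6,10], y∈[1,12] → 4·11 = 44.
|S1 △ S2| = |S1| + |S2| − 2·|S1∩S2| = 66 + 72 − 88 = 50.00.

50.00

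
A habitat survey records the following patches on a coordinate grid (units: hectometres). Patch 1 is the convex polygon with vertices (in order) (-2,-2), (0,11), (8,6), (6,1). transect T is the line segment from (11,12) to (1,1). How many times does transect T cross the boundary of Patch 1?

The segment meets the boundary at (6.435,6.978).

1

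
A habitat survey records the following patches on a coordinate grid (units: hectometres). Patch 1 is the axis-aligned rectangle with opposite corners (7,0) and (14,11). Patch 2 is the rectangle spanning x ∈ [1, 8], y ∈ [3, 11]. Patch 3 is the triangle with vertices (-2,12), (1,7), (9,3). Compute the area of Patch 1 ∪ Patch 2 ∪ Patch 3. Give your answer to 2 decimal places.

By inclusion–exclusion:
Individual areas: |Patch 1| = 77, |Patch 2| = 56, |Patch 3| = 14.
|Patch 1∩Patch 2|: x∈[7,8], y∈[3,11] → 1·8 = 8.
|Patch 1∩Patch 3| = 0.6364.
|Patch 2∩Patch 3| = 10.0227.
|Patch 1∩Patch 2∩Patch 3| = 0.4773.
|Patch 1 ∪ Patch 2 ∪ Patch 3| = 147 − 18.6591 + 0.4773 = 128.82.

128.82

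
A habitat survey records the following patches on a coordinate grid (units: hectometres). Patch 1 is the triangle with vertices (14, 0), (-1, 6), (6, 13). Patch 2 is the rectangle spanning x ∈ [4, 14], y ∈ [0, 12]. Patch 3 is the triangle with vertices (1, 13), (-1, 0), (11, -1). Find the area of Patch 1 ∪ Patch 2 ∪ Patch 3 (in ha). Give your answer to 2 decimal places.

173.82

By inclusion–exclusion:
Individual areas: |Patch 1| = 73.5, |Patch 2| = 120, |Patch 3| = 79.
|Patch 1∩Patch 2| = 55.1923.
|Patch 1∩Patch 3| = 27.3476.
|Patch 2∩Patch 3| = 27.6571.
|Patch 1∩Patch 2∩Patch 3| = 11.52.
|Patch 1 ∪ Patch 2 ∪ Patch 3| = 272.5 − 110.1971 + 11.52 = 173.82.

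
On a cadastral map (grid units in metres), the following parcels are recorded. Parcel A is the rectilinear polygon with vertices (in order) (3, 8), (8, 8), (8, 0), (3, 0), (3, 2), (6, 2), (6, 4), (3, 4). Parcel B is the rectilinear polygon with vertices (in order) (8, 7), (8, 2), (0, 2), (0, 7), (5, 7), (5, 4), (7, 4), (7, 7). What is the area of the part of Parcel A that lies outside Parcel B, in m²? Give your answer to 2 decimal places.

|Parcel A| = 34, |Parcel A∩Parcel B| = 13.
|Parcel A ∖ Parcel B| = |Parcel A| − |Parcel A∩Parcel B| = 34 − 13 = 21.00.

21.00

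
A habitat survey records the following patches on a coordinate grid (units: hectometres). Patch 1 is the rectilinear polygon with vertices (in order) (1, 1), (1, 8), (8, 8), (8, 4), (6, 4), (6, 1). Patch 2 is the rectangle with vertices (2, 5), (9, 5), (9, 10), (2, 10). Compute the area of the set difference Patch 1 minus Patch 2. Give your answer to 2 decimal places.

|Patch 1| = 43, |Patch 1∩Patch 2| = 18.
|Patch 1 ∖ Patch 2| = |Patch 1| − |Patch 1∩Patch 2| = 43 − 18 = 25.00.

25.00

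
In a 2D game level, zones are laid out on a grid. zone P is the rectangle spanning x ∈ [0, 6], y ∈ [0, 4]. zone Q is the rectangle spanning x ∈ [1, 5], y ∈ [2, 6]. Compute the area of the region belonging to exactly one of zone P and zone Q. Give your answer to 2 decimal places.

24.00

|zone P∩zone Q|: x∈[1,5], y∈[2,4] → 4·2 = 8.
|zone P △ zone Q| = |zone P| + |zone Q| − 2·|zone P∩zone Q| = 24 + 16 − 16 = 24.00.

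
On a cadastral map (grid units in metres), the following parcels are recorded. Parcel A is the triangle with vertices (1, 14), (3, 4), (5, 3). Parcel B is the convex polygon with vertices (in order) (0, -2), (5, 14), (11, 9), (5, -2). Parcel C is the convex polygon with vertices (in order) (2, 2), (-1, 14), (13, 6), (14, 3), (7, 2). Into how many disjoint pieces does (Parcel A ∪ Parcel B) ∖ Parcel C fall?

(Parcel A ∪ Parcel B) ∖ Parcel C splits into 3 disjoint pieces (area 0.1523, area 16.6985, area 22.3662).

3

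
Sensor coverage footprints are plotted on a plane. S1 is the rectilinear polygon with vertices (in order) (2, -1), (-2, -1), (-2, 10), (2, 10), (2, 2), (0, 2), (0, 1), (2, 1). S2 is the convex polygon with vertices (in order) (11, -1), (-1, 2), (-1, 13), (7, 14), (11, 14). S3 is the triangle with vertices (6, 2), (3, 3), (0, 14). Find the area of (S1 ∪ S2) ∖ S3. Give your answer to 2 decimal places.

160.95

|S1 ∪ S2| = 175.875.
|(S1 ∪ S2) ∩ S3| = 14.9208.
|(S1 ∪ S2) ∖ S3| = 175.875 − 14.9208 = 160.95.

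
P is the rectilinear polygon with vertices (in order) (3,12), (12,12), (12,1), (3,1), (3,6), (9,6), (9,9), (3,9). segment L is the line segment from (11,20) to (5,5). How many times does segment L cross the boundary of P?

3

The segment meets the boundary at (5.4,6), (6.6,9), (7.8,12).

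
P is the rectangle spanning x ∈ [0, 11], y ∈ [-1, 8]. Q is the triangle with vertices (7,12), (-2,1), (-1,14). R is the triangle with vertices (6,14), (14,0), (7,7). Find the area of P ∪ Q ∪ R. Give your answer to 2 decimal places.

154.27

By inclusion–exclusion:
Individual areas: |P| = 99, |Q| = 53, |R| = 21.
|P∩Q| = 8.4899.
|P∩R| = 9.9107.
|Q∩R| = 0.3316.
|P∩Q∩R| = 0.
|P ∪ Q ∪ R| = 173 − 18.7322 + 0 = 154.27.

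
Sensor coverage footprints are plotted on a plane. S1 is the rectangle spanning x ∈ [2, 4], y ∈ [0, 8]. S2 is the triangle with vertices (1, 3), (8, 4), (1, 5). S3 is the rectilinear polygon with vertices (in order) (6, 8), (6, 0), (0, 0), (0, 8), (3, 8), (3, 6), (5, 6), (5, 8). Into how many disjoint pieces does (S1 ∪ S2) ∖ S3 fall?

(S1 ∪ S2) ∖ S3 splits into 2 disjoint pieces (area 2, area 0.5714).

2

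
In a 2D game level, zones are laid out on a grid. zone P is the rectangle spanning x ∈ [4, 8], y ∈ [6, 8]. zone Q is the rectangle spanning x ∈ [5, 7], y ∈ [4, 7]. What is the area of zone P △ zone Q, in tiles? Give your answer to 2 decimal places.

10.00

|zone P∩zone Q|: x∈[5,7], y∈[6,7] → 2·1 = 2.
|zone P △ zone Q| = |zone P| + |zone Q| − 2·|zone P∩zone Q| = 8 + 6 − 4 = 10.00.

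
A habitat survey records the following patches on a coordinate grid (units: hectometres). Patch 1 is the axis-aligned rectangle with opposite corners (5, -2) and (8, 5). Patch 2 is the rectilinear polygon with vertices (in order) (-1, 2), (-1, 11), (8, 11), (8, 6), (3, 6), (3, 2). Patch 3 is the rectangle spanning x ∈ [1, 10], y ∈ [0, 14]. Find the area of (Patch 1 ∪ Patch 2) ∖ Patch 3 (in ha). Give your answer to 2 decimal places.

|Patch 1 ∪ Patch 2| = 82.
|(Patch 1 ∪ Patch 2) ∩ Patch 3| = 58.
|(Patch 1 ∪ Patch 2) ∖ Patch 3| = 82 − 58 = 24.00.

24.00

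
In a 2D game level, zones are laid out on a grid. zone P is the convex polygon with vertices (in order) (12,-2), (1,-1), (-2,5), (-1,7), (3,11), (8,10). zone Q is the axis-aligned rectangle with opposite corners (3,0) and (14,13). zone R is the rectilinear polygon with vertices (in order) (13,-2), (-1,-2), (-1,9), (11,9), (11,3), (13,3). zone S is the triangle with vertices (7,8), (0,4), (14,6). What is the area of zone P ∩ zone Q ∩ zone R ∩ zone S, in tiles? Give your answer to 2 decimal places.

14.15

The intersection is the polygon with vertices (3,5.714), (7,8), (8.842,7.474), (9.546,5.364), (3,4.429).
By the shoelace formula its area is 14.15.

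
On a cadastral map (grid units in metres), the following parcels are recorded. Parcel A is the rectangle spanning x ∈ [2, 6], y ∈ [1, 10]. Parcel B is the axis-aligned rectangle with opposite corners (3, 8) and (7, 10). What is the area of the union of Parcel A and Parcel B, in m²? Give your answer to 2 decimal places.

By inclusion–exclusion:
Individual areas: |Parcel A| = 36, |Parcel B| = 8.
|Parcel A∩Parcel B|: x∈[3,6], y∈[8,10] → 3·2 = 6.
|Parcel A ∪ Parcel B| = 44 − 6 = 38.00.

38.00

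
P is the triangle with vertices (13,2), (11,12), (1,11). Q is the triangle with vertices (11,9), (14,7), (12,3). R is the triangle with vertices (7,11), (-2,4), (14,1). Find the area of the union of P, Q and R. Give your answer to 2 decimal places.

By inclusion–exclusion:
Individual areas: |P| = 51, |Q| = 8, |R| = 69.5.
|P∩Q| = 3.6044.
|P∩R| = 21.3873.
|Q∩R| = 0.1875.
|P∩Q∩R| = 0.1875.
|P ∪ Q ∪ R| = 128.5 − 25.1792 + 0.1875 = 103.51.

103.51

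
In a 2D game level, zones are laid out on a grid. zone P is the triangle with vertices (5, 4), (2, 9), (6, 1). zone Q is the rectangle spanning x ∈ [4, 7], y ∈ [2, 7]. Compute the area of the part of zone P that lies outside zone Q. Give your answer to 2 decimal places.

0.75

|zone P| = 2, |zone P∩zone Q| = 1.25.
|zone P ∖ zone Q| = |zone P| − |zone P∩zone Q| = 2 − 1.25 = 0.75.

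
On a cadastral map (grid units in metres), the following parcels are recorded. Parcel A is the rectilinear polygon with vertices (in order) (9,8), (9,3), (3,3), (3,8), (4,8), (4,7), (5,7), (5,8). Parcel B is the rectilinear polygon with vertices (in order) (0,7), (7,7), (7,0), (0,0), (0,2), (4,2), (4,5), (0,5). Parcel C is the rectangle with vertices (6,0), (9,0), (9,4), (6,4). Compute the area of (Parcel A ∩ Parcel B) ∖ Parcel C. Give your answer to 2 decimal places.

13.00

|Parcel A ∩ Parcel B| = 14.
|(Parcel A ∩ Parcel B) ∩ Parcel C| = 1.
|(Parcel A ∩ Parcel B) ∖ Parcel C| = 14 − 1 = 13.00.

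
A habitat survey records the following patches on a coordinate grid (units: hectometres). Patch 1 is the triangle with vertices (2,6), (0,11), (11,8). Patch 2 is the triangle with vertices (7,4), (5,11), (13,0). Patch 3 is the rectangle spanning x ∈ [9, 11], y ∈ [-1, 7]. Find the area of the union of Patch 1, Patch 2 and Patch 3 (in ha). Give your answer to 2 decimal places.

By inclusion–exclusion:
Individual areas: |Patch 1| = 24.5, |Patch 2| = 17, |Patch 3| = 16.
|Patch 1∩Patch 2| = 2.8005.
|Patch 1∩Patch 3| = 0.
|Patch 2∩Patch 3| = 4.25.
|Patch 1∩Patch 2∩Patch 3| = 0.
|Patch 1 ∪ Patch 2 ∪ Patch 3| = 57.5 − 7.0505 + 0 = 50.45.

50.45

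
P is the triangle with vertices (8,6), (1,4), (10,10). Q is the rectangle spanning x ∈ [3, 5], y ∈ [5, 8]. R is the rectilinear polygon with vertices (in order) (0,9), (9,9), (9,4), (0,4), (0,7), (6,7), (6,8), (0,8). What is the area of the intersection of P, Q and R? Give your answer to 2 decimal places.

The intersection is the polygon with vertices (3,5), (3,5.333), (5,6.667), (5,5.143), (4.5,5).
By the shoelace formula its area is 1.96.

1.96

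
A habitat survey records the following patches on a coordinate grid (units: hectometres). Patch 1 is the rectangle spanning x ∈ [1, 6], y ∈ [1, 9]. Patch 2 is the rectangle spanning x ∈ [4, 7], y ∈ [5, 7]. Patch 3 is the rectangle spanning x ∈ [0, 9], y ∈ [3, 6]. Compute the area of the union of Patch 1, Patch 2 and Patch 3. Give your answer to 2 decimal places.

By inclusion–exclusion:
Individual areas: |Patch 1| = 40, |Patch 2| = 6, |Patch 3| = 27.
|Patch 1∩Patch 2|: x∈[4,6], y∈[5,7] → 2·2 = 4.
|Patch 1∩Patch 3|: x∈[1,6], y∈[3,6] → 5·3 = 15.
|Patch 2∩Patch 3|: x∈[4,7], y∈[5,6] → 3·1 = 3.
|Patch 1∩Patch 2∩Patch 3| = 2.
|Patch 1 ∪ Patch 2 ∪ Patch 3| = 73 − 22 + 2 = 53.00.

53.00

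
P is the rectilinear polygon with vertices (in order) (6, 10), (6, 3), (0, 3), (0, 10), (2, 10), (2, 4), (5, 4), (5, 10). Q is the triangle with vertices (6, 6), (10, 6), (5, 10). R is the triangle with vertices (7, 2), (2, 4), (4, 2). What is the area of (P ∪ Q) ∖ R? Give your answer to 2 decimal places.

|P ∪ Q| = 30.4.
|(P ∪ Q) ∩ R| = 0.75.
|(P ∪ Q) ∖ R| = 30.4 − 0.75 = 29.65.

29.65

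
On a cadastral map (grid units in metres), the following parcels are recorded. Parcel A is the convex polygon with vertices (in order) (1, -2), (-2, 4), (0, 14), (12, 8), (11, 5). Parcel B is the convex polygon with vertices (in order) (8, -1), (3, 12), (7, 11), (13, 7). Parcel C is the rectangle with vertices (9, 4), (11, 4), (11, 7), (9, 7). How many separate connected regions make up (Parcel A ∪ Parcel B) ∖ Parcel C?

1

(Parcel A ∪ Parcel B) ∖ Parcel C is a single connected region.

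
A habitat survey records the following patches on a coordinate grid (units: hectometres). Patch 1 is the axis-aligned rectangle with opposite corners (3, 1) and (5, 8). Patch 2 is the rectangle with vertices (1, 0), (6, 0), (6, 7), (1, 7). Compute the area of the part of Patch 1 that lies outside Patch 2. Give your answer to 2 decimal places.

|Patch 1∩Patch 2|: x∈[3,5], y∈[1,7] → 2·6 = 12.
|Patch 1| = 14.
|Patch 1 ∖ Patch 2| = |Patch 1| − |Patch 1∩Patch 2| = 14 − 12 = 2.00.

2.00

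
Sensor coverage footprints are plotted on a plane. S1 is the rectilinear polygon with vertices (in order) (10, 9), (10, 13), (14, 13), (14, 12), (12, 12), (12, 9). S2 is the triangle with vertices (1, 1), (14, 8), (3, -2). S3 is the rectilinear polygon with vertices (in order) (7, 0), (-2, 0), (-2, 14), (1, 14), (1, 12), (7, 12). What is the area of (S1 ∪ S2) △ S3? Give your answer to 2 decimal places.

122.73

|S1 ∪ S2| = 36.5.
|(S1 ∪ S2) ∩ S3| = 13.8862.
|(S1 ∪ S2) △ S3| = 36.5 + 114 − 27.7725 = 122.73.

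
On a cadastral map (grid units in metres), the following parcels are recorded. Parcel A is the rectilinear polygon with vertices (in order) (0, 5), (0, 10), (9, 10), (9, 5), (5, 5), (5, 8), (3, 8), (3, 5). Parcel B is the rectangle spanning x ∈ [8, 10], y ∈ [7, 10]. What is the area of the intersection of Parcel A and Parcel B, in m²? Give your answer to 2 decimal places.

3.00

The intersection is the polygon with vertices (9,10), (9,7), (8,7), (8,10).
By the shoelace formula its area is 3.00.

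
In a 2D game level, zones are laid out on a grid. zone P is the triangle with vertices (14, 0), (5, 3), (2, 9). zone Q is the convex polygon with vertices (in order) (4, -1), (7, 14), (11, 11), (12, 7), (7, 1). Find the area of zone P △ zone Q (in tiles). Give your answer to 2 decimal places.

|zone P| = 22.5, |zone Q| = 58.5, |zone P∩zone Q| = 10.1322.
|zone P △ zone Q| = |zone P| + |zone Q| − 2·|zone P∩zone Q| = 22.5 + 58.5 − 20.2644 = 60.74.

60.74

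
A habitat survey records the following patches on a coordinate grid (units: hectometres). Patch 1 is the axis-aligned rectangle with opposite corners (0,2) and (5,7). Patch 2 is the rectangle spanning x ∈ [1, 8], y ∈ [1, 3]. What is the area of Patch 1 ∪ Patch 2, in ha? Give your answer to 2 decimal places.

35.00

By inclusion–exclusion:
Individual areas: |Patch 1| = 25, |Patch 2| = 14.
|Patch 1∩Patch 2|: x∈[1,5], y∈[2,3] → 4·1 = 4.
|Patch 1 ∪ Patch 2| = 39 − 4 = 35.00.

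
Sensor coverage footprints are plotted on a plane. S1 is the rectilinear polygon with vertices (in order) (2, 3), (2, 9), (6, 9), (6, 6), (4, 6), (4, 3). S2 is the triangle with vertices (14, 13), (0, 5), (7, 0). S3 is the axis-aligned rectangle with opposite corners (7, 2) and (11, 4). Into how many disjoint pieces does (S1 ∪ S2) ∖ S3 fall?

(S1 ∪ S2) ∖ S3 is a single connected region.

1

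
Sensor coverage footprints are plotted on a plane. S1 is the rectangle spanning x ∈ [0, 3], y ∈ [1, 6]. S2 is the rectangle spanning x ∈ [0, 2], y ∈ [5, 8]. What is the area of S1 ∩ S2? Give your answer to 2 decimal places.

|S1∩S2|: x∈[0,2], y∈[5,6] → 2·1 = 2.

2.00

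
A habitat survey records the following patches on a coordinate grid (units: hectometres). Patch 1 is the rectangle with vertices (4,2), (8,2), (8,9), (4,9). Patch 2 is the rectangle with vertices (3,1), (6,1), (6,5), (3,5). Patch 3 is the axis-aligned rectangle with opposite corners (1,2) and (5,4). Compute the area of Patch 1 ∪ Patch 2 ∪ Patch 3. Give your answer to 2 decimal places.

38.00

By inclusion–exclusion:
Individual areas: |Patch 1| = 28, |Patch 2| = 12, |Patch 3| = 8.
|Patch 1∩Patch 2|: x∈[4,6], y∈[2,5] → 2·3 = 6.
|Patch 1∩Patch 3|: x∈[4,5], y∈[2,4] → 1·2 = 2.
|Patch 2∩Patch 3|: x∈[3,5], y∈[2,4] → 2·2 = 4.
|Patch 1∩Patch 2∩Patch 3| = 2.
|Patch 1 ∪ Patch 2 ∪ Patch 3| = 48 − 12 + 2 = 38.00.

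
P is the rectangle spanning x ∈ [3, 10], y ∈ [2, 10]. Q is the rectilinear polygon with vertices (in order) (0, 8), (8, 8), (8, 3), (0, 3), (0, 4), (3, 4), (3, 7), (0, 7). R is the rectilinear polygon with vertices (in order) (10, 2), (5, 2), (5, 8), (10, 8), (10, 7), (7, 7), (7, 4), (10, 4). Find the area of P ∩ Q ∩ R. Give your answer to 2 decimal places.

12.00

The intersection is the polygon with vertices (8,8), (8,7), (7,7), (7,4), (8,4), (8,3), (5,3), (5,8).
By the shoelace formula its area is 12.00.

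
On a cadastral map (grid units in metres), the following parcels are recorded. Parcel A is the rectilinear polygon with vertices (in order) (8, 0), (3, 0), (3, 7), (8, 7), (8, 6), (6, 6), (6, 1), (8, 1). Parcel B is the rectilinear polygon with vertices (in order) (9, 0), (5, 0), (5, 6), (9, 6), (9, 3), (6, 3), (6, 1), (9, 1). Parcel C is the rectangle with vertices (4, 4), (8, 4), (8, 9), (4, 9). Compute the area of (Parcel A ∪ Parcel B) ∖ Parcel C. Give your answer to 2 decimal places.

23.00

|Parcel A ∪ Parcel B| = 35.
|(Parcel A ∪ Parcel B) ∩ Parcel C| = 12.
|(Parcel A ∪ Parcel B) ∖ Parcel C| = 35 − 12 = 23.00.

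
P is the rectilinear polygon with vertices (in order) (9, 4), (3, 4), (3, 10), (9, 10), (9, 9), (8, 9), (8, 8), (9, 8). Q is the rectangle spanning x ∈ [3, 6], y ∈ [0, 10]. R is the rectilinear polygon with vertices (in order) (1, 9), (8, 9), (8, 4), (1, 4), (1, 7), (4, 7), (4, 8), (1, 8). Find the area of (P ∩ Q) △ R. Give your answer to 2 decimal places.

|P ∩ Q| = 18.
|(P ∩ Q) ∩ R| = 14.
|(P ∩ Q) △ R| = 18 + 32 − 28 = 22.00.

22.00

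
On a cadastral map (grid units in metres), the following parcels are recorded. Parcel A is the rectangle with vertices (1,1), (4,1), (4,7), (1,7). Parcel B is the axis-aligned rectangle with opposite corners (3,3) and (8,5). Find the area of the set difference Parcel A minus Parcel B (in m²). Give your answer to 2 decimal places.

|Parcel A∩Parcel B|: x∈[3,4], y∈[3,5] → 1·2 = 2.
|Parcel A| = 18.
|Parcel A ∖ Parcel B| = |Parcel A| − |Parcel A∩Parcel B| = 18 − 2 = 16.00.

16.00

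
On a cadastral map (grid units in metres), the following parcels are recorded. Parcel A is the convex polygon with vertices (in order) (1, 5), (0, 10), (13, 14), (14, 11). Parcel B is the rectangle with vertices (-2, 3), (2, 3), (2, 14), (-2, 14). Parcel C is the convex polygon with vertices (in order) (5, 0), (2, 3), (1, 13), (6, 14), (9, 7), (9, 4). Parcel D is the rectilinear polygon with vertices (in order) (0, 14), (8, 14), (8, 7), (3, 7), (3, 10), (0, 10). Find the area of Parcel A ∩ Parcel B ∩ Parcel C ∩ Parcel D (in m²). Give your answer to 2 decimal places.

The intersection is the polygon with vertices (2,10), (1.3,10), (1.261,10.388), (2,10.615).
By the shoelace formula its area is 0.36.

0.36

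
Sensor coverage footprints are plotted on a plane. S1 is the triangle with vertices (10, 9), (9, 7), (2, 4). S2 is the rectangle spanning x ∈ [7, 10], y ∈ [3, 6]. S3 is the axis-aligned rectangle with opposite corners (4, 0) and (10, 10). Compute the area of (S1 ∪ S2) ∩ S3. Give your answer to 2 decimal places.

14.11

|S1 ∪ S2| = 14.5.
|(S1 ∪ S2) ∩ S3| = 14.11.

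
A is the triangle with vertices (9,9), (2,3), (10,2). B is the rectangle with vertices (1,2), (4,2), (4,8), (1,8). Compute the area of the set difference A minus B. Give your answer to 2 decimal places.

25.54

|A| = 27.5, |A∩B| = 1.9643.
|A ∖ B| = |A| − |A∩B| = 27.5 − 1.9643 = 25.54.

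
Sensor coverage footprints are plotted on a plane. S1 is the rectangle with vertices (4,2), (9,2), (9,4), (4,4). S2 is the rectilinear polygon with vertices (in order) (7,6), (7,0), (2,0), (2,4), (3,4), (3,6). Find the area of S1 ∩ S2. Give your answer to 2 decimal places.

6.00

The intersection is the polygon with vertices (4,2), (4,4), (7,4), (7,2).
By the shoelace formula its area is 6.00.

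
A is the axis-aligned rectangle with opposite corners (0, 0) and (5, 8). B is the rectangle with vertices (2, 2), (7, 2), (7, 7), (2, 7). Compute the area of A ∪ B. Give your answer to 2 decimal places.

By inclusion–exclusion:
Individual areas: |A| = 40, |B| = 25.
|A∩B|: x∈[2,5], y∈[2,7] → 3·5 = 15.
|A ∪ B| = 65 − 15 = 50.00.

50.00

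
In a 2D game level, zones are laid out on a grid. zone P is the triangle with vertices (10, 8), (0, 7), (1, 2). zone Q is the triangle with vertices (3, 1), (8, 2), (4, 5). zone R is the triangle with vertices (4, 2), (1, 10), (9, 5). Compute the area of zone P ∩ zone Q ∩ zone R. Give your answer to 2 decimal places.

The intersection is the polygon with vertices (4,5), (4.706,4.471), (3.7,3.8).
By the shoelace formula its area is 0.50.

0.50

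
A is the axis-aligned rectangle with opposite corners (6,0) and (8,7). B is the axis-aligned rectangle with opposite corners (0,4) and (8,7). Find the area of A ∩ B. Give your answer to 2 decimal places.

6.00

|A∩B|: x∈[6,8], y∈[4,7] → 2·3 = 6.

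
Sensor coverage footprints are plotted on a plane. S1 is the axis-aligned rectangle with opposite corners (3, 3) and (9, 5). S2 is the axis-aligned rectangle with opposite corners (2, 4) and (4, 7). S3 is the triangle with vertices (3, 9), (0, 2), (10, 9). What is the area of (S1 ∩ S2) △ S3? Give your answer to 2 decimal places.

|S1 ∩ S2| = 1.
|(S1 ∩ S2) ∩ S3| = 0.55.
|(S1 ∩ S2) △ S3| = 1 + 24.5 − 1.1 = 24.40.

24.40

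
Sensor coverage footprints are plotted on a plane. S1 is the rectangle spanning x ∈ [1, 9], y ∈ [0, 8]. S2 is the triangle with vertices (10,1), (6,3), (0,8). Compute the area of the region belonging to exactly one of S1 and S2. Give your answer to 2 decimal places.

60.33

|S1| = 64, |S2| = 4, |S1∩S2| = 3.8333.
|S1 △ S2| = |S1| + |S2| − 2·|S1∩S2| = 64 + 4 − 7.6667 = 60.33.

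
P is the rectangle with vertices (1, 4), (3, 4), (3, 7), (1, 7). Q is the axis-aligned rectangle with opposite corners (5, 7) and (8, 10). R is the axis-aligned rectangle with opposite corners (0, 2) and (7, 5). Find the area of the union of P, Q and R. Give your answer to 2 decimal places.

By inclusion–exclusion:
Individual areas: |P| = 6, |Q| = 9, |R| = 21.
|P∩Q| = 0 (no overlap).
|P∩R|: x∈[1,3], y∈[4,5] → 2·1 = 2.
|Q∩R| = 0 (no overlap).
|P∩Q∩R| = 0.
|P ∪ Q ∪ R| = 36 − 2 + 0 = 34.00.

34.00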